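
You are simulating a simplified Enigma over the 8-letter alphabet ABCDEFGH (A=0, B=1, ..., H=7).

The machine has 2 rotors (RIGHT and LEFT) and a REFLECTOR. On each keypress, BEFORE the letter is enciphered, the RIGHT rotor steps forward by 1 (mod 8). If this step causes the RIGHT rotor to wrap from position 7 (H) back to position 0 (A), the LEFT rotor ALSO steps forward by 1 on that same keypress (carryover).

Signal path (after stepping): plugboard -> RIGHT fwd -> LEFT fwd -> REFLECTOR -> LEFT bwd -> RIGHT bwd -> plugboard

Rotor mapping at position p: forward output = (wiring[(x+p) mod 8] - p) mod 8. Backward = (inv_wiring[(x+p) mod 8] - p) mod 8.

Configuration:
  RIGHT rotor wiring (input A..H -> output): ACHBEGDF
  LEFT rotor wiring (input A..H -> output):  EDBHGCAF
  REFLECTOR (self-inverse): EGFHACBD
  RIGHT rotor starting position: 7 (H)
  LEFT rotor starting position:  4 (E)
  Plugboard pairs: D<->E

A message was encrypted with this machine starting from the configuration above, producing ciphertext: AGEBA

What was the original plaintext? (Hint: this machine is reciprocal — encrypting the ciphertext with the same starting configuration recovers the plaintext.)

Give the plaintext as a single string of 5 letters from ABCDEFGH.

Answer: FHBCF

Derivation:
Char 1 ('A'): step: R->0, L->5 (L advanced); A->plug->A->R->A->L->F->refl->C->L'->G->R'->F->plug->F
Char 2 ('G'): step: R->1, L=5; G->plug->G->R->E->L->G->refl->B->L'->H->R'->H->plug->H
Char 3 ('E'): step: R->2, L=5; E->plug->D->R->E->L->G->refl->B->L'->H->R'->B->plug->B
Char 4 ('B'): step: R->3, L=5; B->plug->B->R->B->L->D->refl->H->L'->D->R'->C->plug->C
Char 5 ('A'): step: R->4, L=5; A->plug->A->R->A->L->F->refl->C->L'->G->R'->F->plug->F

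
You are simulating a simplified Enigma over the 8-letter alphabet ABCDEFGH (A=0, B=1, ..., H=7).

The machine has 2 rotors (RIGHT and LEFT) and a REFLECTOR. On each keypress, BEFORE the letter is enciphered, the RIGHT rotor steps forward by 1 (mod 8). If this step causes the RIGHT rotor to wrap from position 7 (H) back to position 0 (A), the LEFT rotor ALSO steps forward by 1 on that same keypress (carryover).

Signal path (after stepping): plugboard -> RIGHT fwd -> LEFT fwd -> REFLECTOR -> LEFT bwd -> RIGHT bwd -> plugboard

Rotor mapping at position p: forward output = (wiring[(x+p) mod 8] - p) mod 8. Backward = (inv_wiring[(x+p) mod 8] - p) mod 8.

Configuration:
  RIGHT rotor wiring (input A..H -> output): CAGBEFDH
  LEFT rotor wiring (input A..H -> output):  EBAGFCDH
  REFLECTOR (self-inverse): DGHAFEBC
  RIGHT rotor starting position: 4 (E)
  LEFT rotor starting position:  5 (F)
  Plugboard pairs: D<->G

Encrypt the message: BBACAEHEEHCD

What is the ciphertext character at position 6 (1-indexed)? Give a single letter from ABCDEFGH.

Char 1 ('B'): step: R->5, L=5; B->plug->B->R->G->L->B->refl->G->L'->B->R'->F->plug->F
Char 2 ('B'): step: R->6, L=5; B->plug->B->R->B->L->G->refl->B->L'->G->R'->G->plug->D
Char 3 ('A'): step: R->7, L=5; A->plug->A->R->A->L->F->refl->E->L'->E->R'->H->plug->H
Char 4 ('C'): step: R->0, L->6 (L advanced); C->plug->C->R->G->L->H->refl->C->L'->E->R'->E->plug->E
Char 5 ('A'): step: R->1, L=6; A->plug->A->R->H->L->E->refl->F->L'->A->R'->C->plug->C
Char 6 ('E'): step: R->2, L=6; E->plug->E->R->B->L->B->refl->G->L'->C->R'->C->plug->C

C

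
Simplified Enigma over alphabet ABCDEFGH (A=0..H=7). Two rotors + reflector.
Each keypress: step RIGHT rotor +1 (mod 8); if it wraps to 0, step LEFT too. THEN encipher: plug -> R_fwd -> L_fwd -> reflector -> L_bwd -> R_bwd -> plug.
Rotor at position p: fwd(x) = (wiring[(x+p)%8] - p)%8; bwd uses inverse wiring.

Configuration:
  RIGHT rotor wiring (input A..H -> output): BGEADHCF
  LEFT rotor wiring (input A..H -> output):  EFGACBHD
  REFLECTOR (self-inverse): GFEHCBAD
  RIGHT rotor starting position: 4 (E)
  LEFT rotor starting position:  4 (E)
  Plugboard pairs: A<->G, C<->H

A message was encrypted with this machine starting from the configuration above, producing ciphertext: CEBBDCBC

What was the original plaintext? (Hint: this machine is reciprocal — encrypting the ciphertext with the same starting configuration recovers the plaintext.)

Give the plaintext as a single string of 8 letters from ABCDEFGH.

Char 1 ('C'): step: R->5, L=4; C->plug->H->R->G->L->C->refl->E->L'->H->R'->F->plug->F
Char 2 ('E'): step: R->6, L=4; E->plug->E->R->G->L->C->refl->E->L'->H->R'->B->plug->B
Char 3 ('B'): step: R->7, L=4; B->plug->B->R->C->L->D->refl->H->L'->D->R'->H->plug->C
Char 4 ('B'): step: R->0, L->5 (L advanced); B->plug->B->R->G->L->D->refl->H->L'->D->R'->E->plug->E
Char 5 ('D'): step: R->1, L=5; D->plug->D->R->C->L->G->refl->A->L'->E->R'->G->plug->A
Char 6 ('C'): step: R->2, L=5; C->plug->H->R->E->L->A->refl->G->L'->C->R'->A->plug->G
Char 7 ('B'): step: R->3, L=5; B->plug->B->R->A->L->E->refl->C->L'->B->R'->H->plug->C
Char 8 ('C'): step: R->4, L=5; C->plug->H->R->E->L->A->refl->G->L'->C->R'->F->plug->F

Answer: FBCEAGCF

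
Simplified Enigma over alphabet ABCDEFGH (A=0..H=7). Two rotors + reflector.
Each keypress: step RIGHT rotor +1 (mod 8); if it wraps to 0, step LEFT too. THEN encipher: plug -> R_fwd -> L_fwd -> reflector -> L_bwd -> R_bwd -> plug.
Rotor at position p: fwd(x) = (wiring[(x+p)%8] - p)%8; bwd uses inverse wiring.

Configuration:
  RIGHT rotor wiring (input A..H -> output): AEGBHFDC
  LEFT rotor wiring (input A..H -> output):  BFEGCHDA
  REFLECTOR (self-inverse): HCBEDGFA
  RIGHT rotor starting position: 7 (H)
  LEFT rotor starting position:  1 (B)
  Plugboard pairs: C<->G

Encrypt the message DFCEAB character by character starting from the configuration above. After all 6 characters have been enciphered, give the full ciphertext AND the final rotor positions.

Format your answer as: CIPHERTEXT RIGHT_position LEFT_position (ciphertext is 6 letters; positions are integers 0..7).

Char 1 ('D'): step: R->0, L->2 (L advanced); D->plug->D->R->B->L->E->refl->D->L'->H->R'->E->plug->E
Char 2 ('F'): step: R->1, L=2; F->plug->F->R->C->L->A->refl->H->L'->G->R'->D->plug->D
Char 3 ('C'): step: R->2, L=2; C->plug->G->R->G->L->H->refl->A->L'->C->R'->H->plug->H
Char 4 ('E'): step: R->3, L=2; E->plug->E->R->H->L->D->refl->E->L'->B->R'->G->plug->C
Char 5 ('A'): step: R->4, L=2; A->plug->A->R->D->L->F->refl->G->L'->F->R'->H->plug->H
Char 6 ('B'): step: R->5, L=2; B->plug->B->R->G->L->H->refl->A->L'->C->R'->H->plug->H
Final: ciphertext=EDHCHH, RIGHT=5, LEFT=2

Answer: EDHCHH 5 2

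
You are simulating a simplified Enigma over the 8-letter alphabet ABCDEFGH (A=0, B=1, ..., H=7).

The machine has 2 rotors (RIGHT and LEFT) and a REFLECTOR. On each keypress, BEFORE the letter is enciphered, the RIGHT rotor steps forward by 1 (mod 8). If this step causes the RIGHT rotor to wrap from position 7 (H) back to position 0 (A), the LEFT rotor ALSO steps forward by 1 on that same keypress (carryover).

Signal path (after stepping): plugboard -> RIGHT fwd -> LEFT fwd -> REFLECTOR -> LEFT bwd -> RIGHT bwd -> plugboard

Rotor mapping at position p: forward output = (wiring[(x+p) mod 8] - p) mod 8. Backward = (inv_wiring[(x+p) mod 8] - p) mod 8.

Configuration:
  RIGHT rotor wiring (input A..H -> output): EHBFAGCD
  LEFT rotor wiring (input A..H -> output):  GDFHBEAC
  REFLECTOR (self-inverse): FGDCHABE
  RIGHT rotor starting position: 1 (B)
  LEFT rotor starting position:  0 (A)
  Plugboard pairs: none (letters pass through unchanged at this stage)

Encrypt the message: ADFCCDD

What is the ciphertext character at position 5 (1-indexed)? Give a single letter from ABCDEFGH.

Char 1 ('A'): step: R->2, L=0; A->plug->A->R->H->L->C->refl->D->L'->B->R'->F->plug->F
Char 2 ('D'): step: R->3, L=0; D->plug->D->R->H->L->C->refl->D->L'->B->R'->F->plug->F
Char 3 ('F'): step: R->4, L=0; F->plug->F->R->D->L->H->refl->E->L'->F->R'->G->plug->G
Char 4 ('C'): step: R->5, L=0; C->plug->C->R->G->L->A->refl->F->L'->C->R'->E->plug->E
Char 5 ('C'): step: R->6, L=0; C->plug->C->R->G->L->A->refl->F->L'->C->R'->G->plug->G

G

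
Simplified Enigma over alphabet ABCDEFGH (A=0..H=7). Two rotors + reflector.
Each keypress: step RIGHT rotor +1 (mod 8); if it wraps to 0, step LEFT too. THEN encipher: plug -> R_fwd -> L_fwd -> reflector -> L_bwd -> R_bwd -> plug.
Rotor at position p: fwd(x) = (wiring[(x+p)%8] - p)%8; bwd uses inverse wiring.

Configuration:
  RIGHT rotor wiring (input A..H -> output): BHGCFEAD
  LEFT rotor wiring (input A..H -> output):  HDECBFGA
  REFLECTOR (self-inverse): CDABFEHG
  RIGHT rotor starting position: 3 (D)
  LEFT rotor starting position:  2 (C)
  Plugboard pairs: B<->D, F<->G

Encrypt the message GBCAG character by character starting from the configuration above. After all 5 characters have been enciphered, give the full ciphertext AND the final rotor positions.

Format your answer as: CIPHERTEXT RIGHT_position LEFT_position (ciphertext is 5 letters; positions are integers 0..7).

Char 1 ('G'): step: R->4, L=2; G->plug->F->R->D->L->D->refl->B->L'->H->R'->D->plug->B
Char 2 ('B'): step: R->5, L=2; B->plug->D->R->E->L->E->refl->F->L'->G->R'->C->plug->C
Char 3 ('C'): step: R->6, L=2; C->plug->C->R->D->L->D->refl->B->L'->H->R'->G->plug->F
Char 4 ('A'): step: R->7, L=2; A->plug->A->R->E->L->E->refl->F->L'->G->R'->F->plug->G
Char 5 ('G'): step: R->0, L->3 (L advanced); G->plug->F->R->E->L->F->refl->E->L'->F->R'->E->plug->E
Final: ciphertext=BCFGE, RIGHT=0, LEFT=3

Answer: BCFGE 0 3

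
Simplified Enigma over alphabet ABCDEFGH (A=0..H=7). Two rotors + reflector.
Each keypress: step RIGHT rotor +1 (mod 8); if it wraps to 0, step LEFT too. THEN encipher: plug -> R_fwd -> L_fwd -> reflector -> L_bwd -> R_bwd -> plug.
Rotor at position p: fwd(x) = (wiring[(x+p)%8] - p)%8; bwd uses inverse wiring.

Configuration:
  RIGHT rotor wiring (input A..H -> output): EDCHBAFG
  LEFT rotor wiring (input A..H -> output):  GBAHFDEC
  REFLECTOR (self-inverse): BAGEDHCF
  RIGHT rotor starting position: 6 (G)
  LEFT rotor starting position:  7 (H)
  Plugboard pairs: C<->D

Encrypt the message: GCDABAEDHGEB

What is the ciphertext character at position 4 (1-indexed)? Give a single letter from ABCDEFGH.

Char 1 ('G'): step: R->7, L=7; G->plug->G->R->B->L->H->refl->F->L'->H->R'->A->plug->A
Char 2 ('C'): step: R->0, L->0 (L advanced); C->plug->D->R->H->L->C->refl->G->L'->A->R'->F->plug->F
Char 3 ('D'): step: R->1, L=0; D->plug->C->R->G->L->E->refl->D->L'->F->R'->G->plug->G
Char 4 ('A'): step: R->2, L=0; A->plug->A->R->A->L->G->refl->C->L'->H->R'->C->plug->D

D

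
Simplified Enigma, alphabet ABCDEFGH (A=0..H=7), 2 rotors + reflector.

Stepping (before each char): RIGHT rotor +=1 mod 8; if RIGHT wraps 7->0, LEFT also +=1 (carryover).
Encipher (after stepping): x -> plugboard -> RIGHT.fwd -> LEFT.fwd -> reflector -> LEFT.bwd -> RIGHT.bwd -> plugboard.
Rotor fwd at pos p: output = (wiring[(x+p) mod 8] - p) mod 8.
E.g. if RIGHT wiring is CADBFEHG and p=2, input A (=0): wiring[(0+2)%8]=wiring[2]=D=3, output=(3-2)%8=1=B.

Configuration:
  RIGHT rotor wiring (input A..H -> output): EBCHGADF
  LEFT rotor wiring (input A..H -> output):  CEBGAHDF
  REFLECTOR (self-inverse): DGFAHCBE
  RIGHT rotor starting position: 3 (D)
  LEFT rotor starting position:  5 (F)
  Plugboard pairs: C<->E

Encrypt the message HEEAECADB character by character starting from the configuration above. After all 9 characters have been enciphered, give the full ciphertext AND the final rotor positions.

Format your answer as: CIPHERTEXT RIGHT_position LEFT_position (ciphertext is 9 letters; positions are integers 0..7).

Answer: CAFGBHDGF 4 6

Derivation:
Char 1 ('H'): step: R->4, L=5; H->plug->H->R->D->L->F->refl->C->L'->A->R'->E->plug->C
Char 2 ('E'): step: R->5, L=5; E->plug->C->R->A->L->C->refl->F->L'->D->R'->A->plug->A
Char 3 ('E'): step: R->6, L=5; E->plug->C->R->G->L->B->refl->G->L'->B->R'->F->plug->F
Char 4 ('A'): step: R->7, L=5; A->plug->A->R->G->L->B->refl->G->L'->B->R'->G->plug->G
Char 5 ('E'): step: R->0, L->6 (L advanced); E->plug->C->R->C->L->E->refl->H->L'->B->R'->B->plug->B
Char 6 ('C'): step: R->1, L=6; C->plug->E->R->H->L->B->refl->G->L'->D->R'->H->plug->H
Char 7 ('A'): step: R->2, L=6; A->plug->A->R->A->L->F->refl->C->L'->G->R'->D->plug->D
Char 8 ('D'): step: R->3, L=6; D->plug->D->R->A->L->F->refl->C->L'->G->R'->G->plug->G
Char 9 ('B'): step: R->4, L=6; B->plug->B->R->E->L->D->refl->A->L'->F->R'->F->plug->F
Final: ciphertext=CAFGBHDGF, RIGHT=4, LEFT=6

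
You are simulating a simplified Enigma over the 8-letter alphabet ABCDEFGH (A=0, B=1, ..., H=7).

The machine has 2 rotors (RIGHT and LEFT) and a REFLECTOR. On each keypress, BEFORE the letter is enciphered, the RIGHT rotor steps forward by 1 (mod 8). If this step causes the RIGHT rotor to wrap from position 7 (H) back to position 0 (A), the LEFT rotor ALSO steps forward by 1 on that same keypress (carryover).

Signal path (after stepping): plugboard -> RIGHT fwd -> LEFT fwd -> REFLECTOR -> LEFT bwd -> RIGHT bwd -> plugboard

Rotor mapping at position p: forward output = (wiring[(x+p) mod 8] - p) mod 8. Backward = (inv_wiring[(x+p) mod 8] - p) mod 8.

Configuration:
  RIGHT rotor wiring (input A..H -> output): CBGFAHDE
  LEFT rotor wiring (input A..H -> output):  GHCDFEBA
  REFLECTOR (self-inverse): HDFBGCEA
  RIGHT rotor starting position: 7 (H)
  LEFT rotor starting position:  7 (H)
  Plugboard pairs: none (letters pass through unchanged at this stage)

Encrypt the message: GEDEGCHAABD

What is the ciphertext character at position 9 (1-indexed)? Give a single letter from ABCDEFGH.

Char 1 ('G'): step: R->0, L->0 (L advanced); G->plug->G->R->D->L->D->refl->B->L'->G->R'->C->plug->C
Char 2 ('E'): step: R->1, L=0; E->plug->E->R->G->L->B->refl->D->L'->D->R'->G->plug->G
Char 3 ('D'): step: R->2, L=0; D->plug->D->R->F->L->E->refl->G->L'->A->R'->G->plug->G
Char 4 ('E'): step: R->3, L=0; E->plug->E->R->B->L->H->refl->A->L'->H->R'->F->plug->F
Char 5 ('G'): step: R->4, L=0; G->plug->G->R->C->L->C->refl->F->L'->E->R'->A->plug->A
Char 6 ('C'): step: R->5, L=0; C->plug->C->R->H->L->A->refl->H->L'->B->R'->F->plug->F
Char 7 ('H'): step: R->6, L=0; H->plug->H->R->B->L->H->refl->A->L'->H->R'->F->plug->F
Char 8 ('A'): step: R->7, L=0; A->plug->A->R->F->L->E->refl->G->L'->A->R'->G->plug->G
Char 9 ('A'): step: R->0, L->1 (L advanced); A->plug->A->R->C->L->C->refl->F->L'->H->R'->F->plug->F

F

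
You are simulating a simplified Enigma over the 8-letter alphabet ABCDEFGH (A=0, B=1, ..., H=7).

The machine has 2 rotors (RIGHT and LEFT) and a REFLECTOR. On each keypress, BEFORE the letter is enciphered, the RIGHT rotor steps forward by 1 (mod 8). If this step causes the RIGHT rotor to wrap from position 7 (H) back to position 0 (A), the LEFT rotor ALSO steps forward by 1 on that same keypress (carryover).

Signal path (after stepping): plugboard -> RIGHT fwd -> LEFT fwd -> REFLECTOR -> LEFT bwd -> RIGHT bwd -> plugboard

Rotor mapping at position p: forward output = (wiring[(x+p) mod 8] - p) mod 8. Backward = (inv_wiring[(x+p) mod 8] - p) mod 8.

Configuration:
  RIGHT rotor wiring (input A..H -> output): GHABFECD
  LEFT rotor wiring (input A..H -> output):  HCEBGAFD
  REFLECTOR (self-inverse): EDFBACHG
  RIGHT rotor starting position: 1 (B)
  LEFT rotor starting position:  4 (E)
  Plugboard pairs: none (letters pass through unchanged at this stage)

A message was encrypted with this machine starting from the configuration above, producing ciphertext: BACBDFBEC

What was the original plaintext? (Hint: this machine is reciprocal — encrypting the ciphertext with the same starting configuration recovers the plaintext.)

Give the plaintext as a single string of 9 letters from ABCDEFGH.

Char 1 ('B'): step: R->2, L=4; B->plug->B->R->H->L->F->refl->C->L'->A->R'->E->plug->E
Char 2 ('A'): step: R->3, L=4; A->plug->A->R->G->L->A->refl->E->L'->B->R'->C->plug->C
Char 3 ('C'): step: R->4, L=4; C->plug->C->R->G->L->A->refl->E->L'->B->R'->A->plug->A
Char 4 ('B'): step: R->5, L=4; B->plug->B->R->F->L->G->refl->H->L'->D->R'->F->plug->F
Char 5 ('D'): step: R->6, L=4; D->plug->D->R->B->L->E->refl->A->L'->G->R'->H->plug->H
Char 6 ('F'): step: R->7, L=4; F->plug->F->R->G->L->A->refl->E->L'->B->R'->D->plug->D
Char 7 ('B'): step: R->0, L->5 (L advanced); B->plug->B->R->H->L->B->refl->D->L'->A->R'->C->plug->C
Char 8 ('E'): step: R->1, L=5; E->plug->E->R->D->L->C->refl->F->L'->E->R'->D->plug->D
Char 9 ('C'): step: R->2, L=5; C->plug->C->R->D->L->C->refl->F->L'->E->R'->G->plug->G

Answer: ECAFHDCDG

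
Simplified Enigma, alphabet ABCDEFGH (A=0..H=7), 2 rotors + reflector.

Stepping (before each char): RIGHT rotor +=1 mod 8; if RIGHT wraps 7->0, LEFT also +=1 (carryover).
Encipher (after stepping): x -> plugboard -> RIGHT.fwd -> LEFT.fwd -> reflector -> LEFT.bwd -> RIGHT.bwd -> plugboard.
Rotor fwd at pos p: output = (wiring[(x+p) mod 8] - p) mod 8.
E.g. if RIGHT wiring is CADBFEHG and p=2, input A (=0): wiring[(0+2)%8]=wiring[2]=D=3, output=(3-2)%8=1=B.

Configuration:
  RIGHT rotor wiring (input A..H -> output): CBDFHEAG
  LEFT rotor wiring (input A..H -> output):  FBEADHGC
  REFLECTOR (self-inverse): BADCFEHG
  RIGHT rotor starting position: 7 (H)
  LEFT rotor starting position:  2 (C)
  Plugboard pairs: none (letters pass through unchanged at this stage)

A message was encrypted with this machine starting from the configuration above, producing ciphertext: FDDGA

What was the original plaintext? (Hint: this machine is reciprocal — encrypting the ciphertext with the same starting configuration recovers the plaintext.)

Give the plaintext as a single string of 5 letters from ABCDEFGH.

Char 1 ('F'): step: R->0, L->3 (L advanced); F->plug->F->R->E->L->H->refl->G->L'->G->R'->H->plug->H
Char 2 ('D'): step: R->1, L=3; D->plug->D->R->G->L->G->refl->H->L'->E->R'->C->plug->C
Char 3 ('D'): step: R->2, L=3; D->plug->D->R->C->L->E->refl->F->L'->A->R'->G->plug->G
Char 4 ('G'): step: R->3, L=3; G->plug->G->R->G->L->G->refl->H->L'->E->R'->B->plug->B
Char 5 ('A'): step: R->4, L=3; A->plug->A->R->D->L->D->refl->C->L'->F->R'->F->plug->F

Answer: HCGBF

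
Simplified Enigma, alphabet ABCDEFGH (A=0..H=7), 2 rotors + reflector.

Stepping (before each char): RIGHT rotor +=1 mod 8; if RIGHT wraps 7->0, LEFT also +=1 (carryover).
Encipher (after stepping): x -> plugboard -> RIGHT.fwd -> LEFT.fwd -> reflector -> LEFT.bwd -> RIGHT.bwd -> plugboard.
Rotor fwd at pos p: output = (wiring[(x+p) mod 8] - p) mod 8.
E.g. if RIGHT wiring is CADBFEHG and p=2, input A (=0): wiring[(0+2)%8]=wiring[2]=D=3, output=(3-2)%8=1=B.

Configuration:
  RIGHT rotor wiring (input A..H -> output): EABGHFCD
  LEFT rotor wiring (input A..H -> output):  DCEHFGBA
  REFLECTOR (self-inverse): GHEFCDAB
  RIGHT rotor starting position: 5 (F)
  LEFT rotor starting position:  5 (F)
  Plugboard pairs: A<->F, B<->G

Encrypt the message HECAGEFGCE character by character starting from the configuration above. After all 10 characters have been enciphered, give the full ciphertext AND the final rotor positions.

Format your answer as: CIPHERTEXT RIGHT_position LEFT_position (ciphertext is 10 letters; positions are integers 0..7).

Answer: EHHHFCGCGF 7 6

Derivation:
Char 1 ('H'): step: R->6, L=5; H->plug->H->R->H->L->A->refl->G->L'->D->R'->E->plug->E
Char 2 ('E'): step: R->7, L=5; E->plug->E->R->H->L->A->refl->G->L'->D->R'->H->plug->H
Char 3 ('C'): step: R->0, L->6 (L advanced); C->plug->C->R->B->L->C->refl->E->L'->D->R'->H->plug->H
Char 4 ('A'): step: R->1, L=6; A->plug->F->R->B->L->C->refl->E->L'->D->R'->H->plug->H
Char 5 ('G'): step: R->2, L=6; G->plug->B->R->E->L->G->refl->A->L'->H->R'->A->plug->F
Char 6 ('E'): step: R->3, L=6; E->plug->E->R->A->L->D->refl->F->L'->C->R'->C->plug->C
Char 7 ('F'): step: R->4, L=6; F->plug->A->R->D->L->E->refl->C->L'->B->R'->B->plug->G
Char 8 ('G'): step: R->5, L=6; G->plug->B->R->F->L->B->refl->H->L'->G->R'->C->plug->C
Char 9 ('C'): step: R->6, L=6; C->plug->C->R->G->L->H->refl->B->L'->F->R'->B->plug->G
Char 10 ('E'): step: R->7, L=6; E->plug->E->R->H->L->A->refl->G->L'->E->R'->A->plug->F
Final: ciphertext=EHHHFCGCGF, RIGHT=7, LEFT=6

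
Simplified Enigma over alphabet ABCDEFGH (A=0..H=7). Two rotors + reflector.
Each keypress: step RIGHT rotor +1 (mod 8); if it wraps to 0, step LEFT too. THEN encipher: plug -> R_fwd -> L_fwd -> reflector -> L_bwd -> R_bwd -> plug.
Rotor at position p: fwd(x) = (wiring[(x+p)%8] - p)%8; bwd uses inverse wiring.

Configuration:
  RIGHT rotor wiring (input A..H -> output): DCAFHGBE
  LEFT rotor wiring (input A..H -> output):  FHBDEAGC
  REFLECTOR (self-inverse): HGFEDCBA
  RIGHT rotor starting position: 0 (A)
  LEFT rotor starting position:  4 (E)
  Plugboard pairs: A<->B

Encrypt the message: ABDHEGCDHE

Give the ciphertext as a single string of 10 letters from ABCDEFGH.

Answer: FFBCBCACCA

Derivation:
Char 1 ('A'): step: R->1, L=4; A->plug->B->R->H->L->H->refl->A->L'->A->R'->F->plug->F
Char 2 ('B'): step: R->2, L=4; B->plug->A->R->G->L->F->refl->C->L'->C->R'->F->plug->F
Char 3 ('D'): step: R->3, L=4; D->plug->D->R->G->L->F->refl->C->L'->C->R'->A->plug->B
Char 4 ('H'): step: R->4, L=4; H->plug->H->R->B->L->E->refl->D->L'->F->R'->C->plug->C
Char 5 ('E'): step: R->5, L=4; E->plug->E->R->F->L->D->refl->E->L'->B->R'->A->plug->B
Char 6 ('G'): step: R->6, L=4; G->plug->G->R->B->L->E->refl->D->L'->F->R'->C->plug->C
Char 7 ('C'): step: R->7, L=4; C->plug->C->R->D->L->G->refl->B->L'->E->R'->B->plug->A
Char 8 ('D'): step: R->0, L->5 (L advanced); D->plug->D->R->F->L->E->refl->D->L'->A->R'->C->plug->C
Char 9 ('H'): step: R->1, L=5; H->plug->H->R->C->L->F->refl->C->L'->E->R'->C->plug->C
Char 10 ('E'): step: R->2, L=5; E->plug->E->R->H->L->H->refl->A->L'->D->R'->B->plug->A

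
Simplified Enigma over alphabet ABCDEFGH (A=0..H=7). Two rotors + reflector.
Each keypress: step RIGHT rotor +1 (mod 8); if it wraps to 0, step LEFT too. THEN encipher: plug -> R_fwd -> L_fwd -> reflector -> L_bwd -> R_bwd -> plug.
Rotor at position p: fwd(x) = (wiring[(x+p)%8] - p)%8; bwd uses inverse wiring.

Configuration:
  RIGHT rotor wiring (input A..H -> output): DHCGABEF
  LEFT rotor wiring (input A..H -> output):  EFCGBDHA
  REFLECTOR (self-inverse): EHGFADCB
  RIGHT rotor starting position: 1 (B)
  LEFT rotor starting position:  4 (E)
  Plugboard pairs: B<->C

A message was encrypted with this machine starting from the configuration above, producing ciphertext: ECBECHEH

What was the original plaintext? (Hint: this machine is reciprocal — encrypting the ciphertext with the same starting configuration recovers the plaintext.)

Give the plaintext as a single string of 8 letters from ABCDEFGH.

Char 1 ('E'): step: R->2, L=4; E->plug->E->R->C->L->D->refl->F->L'->A->R'->A->plug->A
Char 2 ('C'): step: R->3, L=4; C->plug->B->R->F->L->B->refl->H->L'->B->R'->D->plug->D
Char 3 ('B'): step: R->4, L=4; B->plug->C->R->A->L->F->refl->D->L'->C->R'->H->plug->H
Char 4 ('E'): step: R->5, L=4; E->plug->E->R->C->L->D->refl->F->L'->A->R'->C->plug->B
Char 5 ('C'): step: R->6, L=4; C->plug->B->R->H->L->C->refl->G->L'->G->R'->A->plug->A
Char 6 ('H'): step: R->7, L=4; H->plug->H->R->F->L->B->refl->H->L'->B->R'->F->plug->F
Char 7 ('E'): step: R->0, L->5 (L advanced); E->plug->E->R->A->L->G->refl->C->L'->B->R'->F->plug->F
Char 8 ('H'): step: R->1, L=5; H->plug->H->R->C->L->D->refl->F->L'->F->R'->C->plug->B

Answer: ADHBAFFB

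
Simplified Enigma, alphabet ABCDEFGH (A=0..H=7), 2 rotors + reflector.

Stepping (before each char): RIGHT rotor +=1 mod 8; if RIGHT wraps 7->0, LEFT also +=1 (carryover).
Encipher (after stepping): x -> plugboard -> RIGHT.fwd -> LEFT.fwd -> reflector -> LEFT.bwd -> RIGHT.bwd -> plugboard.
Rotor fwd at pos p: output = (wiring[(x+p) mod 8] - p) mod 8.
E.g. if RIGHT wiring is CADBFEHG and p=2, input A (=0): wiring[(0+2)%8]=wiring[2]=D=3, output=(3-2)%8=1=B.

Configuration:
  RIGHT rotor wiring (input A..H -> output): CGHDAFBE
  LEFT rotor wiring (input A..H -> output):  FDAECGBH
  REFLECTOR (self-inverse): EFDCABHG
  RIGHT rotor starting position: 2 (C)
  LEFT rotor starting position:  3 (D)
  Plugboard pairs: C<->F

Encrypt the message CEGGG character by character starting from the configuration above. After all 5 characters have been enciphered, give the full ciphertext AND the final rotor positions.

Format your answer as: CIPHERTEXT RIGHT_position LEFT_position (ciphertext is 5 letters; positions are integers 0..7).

Answer: AABCE 7 3

Derivation:
Char 1 ('C'): step: R->3, L=3; C->plug->F->R->H->L->F->refl->B->L'->A->R'->A->plug->A
Char 2 ('E'): step: R->4, L=3; E->plug->E->R->G->L->A->refl->E->L'->E->R'->A->plug->A
Char 3 ('G'): step: R->5, L=3; G->plug->G->R->G->L->A->refl->E->L'->E->R'->B->plug->B
Char 4 ('G'): step: R->6, L=3; G->plug->G->R->C->L->D->refl->C->L'->F->R'->F->plug->C
Char 5 ('G'): step: R->7, L=3; G->plug->G->R->G->L->A->refl->E->L'->E->R'->E->plug->E
Final: ciphertext=AABCE, RIGHT=7, LEFT=3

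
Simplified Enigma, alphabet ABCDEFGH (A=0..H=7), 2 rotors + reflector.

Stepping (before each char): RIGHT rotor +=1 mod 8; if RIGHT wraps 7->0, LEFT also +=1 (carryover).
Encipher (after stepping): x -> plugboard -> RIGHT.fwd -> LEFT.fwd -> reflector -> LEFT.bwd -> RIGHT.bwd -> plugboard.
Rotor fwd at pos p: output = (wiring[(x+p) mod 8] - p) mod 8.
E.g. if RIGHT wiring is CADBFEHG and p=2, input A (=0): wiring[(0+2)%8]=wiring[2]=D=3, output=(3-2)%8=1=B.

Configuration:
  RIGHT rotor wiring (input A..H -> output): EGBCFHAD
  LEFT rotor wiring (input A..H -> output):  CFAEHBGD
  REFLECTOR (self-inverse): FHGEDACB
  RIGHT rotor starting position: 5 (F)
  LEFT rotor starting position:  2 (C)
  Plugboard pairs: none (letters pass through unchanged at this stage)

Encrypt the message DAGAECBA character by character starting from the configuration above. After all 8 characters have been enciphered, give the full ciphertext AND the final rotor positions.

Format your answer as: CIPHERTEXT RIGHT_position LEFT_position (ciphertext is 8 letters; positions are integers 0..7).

Answer: HCEBGAAC 5 3

Derivation:
Char 1 ('D'): step: R->6, L=2; D->plug->D->R->A->L->G->refl->C->L'->B->R'->H->plug->H
Char 2 ('A'): step: R->7, L=2; A->plug->A->R->E->L->E->refl->D->L'->H->R'->C->plug->C
Char 3 ('G'): step: R->0, L->3 (L advanced); G->plug->G->R->A->L->B->refl->H->L'->F->R'->E->plug->E
Char 4 ('A'): step: R->1, L=3; A->plug->A->R->F->L->H->refl->B->L'->A->R'->B->plug->B
Char 5 ('E'): step: R->2, L=3; E->plug->E->R->G->L->C->refl->G->L'->C->R'->G->plug->G
Char 6 ('C'): step: R->3, L=3; C->plug->C->R->E->L->A->refl->F->L'->H->R'->A->plug->A
Char 7 ('B'): step: R->4, L=3; B->plug->B->R->D->L->D->refl->E->L'->B->R'->A->plug->A
Char 8 ('A'): step: R->5, L=3; A->plug->A->R->C->L->G->refl->C->L'->G->R'->C->plug->C
Final: ciphertext=HCEBGAAC, RIGHT=5, LEFT=3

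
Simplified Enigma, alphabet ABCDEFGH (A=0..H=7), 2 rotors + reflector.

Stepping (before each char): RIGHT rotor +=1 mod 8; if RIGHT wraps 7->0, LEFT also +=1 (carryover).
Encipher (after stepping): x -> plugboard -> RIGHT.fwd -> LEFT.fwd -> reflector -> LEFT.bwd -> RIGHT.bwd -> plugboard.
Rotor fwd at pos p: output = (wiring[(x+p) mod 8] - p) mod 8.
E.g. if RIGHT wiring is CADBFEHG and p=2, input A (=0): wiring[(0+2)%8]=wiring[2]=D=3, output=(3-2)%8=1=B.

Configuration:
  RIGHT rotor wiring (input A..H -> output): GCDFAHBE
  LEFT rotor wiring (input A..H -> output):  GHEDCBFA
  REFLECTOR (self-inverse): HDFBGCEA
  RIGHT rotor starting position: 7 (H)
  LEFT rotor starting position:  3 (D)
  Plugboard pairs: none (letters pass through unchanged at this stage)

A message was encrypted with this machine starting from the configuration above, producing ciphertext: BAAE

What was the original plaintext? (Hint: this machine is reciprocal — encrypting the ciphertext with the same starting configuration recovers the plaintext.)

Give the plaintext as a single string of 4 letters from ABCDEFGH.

Answer: DCGC

Derivation:
Char 1 ('B'): step: R->0, L->4 (L advanced); B->plug->B->R->C->L->B->refl->D->L'->F->R'->D->plug->D
Char 2 ('A'): step: R->1, L=4; A->plug->A->R->B->L->F->refl->C->L'->E->R'->C->plug->C
Char 3 ('A'): step: R->2, L=4; A->plug->A->R->B->L->F->refl->C->L'->E->R'->G->plug->G
Char 4 ('E'): step: R->3, L=4; E->plug->E->R->B->L->F->refl->C->L'->E->R'->C->plug->C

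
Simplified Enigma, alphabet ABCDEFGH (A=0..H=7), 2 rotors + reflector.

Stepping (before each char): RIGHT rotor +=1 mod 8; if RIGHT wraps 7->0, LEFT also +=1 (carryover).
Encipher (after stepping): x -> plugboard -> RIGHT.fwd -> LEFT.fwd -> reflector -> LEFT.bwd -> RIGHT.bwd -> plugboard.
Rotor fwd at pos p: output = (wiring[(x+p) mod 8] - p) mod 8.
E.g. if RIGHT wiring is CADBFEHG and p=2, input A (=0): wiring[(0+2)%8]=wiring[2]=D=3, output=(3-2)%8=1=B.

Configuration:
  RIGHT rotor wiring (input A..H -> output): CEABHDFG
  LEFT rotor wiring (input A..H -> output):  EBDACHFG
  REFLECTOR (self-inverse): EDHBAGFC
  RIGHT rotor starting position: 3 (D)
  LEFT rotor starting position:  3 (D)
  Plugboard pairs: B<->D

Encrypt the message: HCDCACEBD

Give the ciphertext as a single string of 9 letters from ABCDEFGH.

Char 1 ('H'): step: R->4, L=3; H->plug->H->R->F->L->B->refl->D->L'->E->R'->G->plug->G
Char 2 ('C'): step: R->5, L=3; C->plug->C->R->B->L->H->refl->C->L'->D->R'->F->plug->F
Char 3 ('D'): step: R->6, L=3; D->plug->B->R->A->L->F->refl->G->L'->G->R'->D->plug->B
Char 4 ('C'): step: R->7, L=3; C->plug->C->R->F->L->B->refl->D->L'->E->R'->G->plug->G
Char 5 ('A'): step: R->0, L->4 (L advanced); A->plug->A->R->C->L->B->refl->D->L'->B->R'->D->plug->B
Char 6 ('C'): step: R->1, L=4; C->plug->C->R->A->L->G->refl->F->L'->F->R'->G->plug->G
Char 7 ('E'): step: R->2, L=4; E->plug->E->R->D->L->C->refl->H->L'->G->R'->A->plug->A
Char 8 ('B'): step: R->3, L=4; B->plug->D->R->C->L->B->refl->D->L'->B->R'->G->plug->G
Char 9 ('D'): step: R->4, L=4; D->plug->B->R->H->L->E->refl->A->L'->E->R'->G->plug->G

Answer: GFBGBGAGG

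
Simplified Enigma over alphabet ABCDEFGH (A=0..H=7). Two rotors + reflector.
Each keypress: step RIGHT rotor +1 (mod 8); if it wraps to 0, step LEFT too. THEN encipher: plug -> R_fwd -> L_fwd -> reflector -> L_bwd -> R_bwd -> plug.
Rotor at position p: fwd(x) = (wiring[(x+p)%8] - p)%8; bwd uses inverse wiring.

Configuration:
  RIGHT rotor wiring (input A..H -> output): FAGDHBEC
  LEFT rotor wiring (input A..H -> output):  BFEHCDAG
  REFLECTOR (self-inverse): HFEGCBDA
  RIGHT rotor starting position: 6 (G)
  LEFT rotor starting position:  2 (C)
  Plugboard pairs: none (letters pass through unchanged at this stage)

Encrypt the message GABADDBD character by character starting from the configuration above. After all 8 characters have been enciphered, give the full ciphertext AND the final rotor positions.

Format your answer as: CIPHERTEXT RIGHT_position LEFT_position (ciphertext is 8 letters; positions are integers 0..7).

Char 1 ('G'): step: R->7, L=2; G->plug->G->R->C->L->A->refl->H->L'->G->R'->B->plug->B
Char 2 ('A'): step: R->0, L->3 (L advanced); A->plug->A->R->F->L->G->refl->D->L'->E->R'->G->plug->G
Char 3 ('B'): step: R->1, L=3; B->plug->B->R->F->L->G->refl->D->L'->E->R'->H->plug->H
Char 4 ('A'): step: R->2, L=3; A->plug->A->R->E->L->D->refl->G->L'->F->R'->C->plug->C
Char 5 ('D'): step: R->3, L=3; D->plug->D->R->B->L->H->refl->A->L'->C->R'->F->plug->F
Char 6 ('D'): step: R->4, L=3; D->plug->D->R->G->L->C->refl->E->L'->A->R'->C->plug->C
Char 7 ('B'): step: R->5, L=3; B->plug->B->R->H->L->B->refl->F->L'->D->R'->E->plug->E
Char 8 ('D'): step: R->6, L=3; D->plug->D->R->C->L->A->refl->H->L'->B->R'->G->plug->G
Final: ciphertext=BGHCFCEG, RIGHT=6, LEFT=3

Answer: BGHCFCEG 6 3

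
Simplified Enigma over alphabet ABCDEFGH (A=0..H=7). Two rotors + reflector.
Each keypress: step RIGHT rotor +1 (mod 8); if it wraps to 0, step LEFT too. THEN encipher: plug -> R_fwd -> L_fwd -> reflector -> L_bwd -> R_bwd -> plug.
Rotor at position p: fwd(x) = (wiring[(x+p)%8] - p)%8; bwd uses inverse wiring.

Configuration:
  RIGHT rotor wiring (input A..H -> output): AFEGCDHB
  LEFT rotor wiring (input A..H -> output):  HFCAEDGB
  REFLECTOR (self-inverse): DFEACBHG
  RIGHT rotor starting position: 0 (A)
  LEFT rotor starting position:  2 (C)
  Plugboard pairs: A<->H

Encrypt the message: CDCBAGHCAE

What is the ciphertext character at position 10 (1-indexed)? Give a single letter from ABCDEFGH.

Char 1 ('C'): step: R->1, L=2; C->plug->C->R->F->L->H->refl->G->L'->B->R'->D->plug->D
Char 2 ('D'): step: R->2, L=2; D->plug->D->R->B->L->G->refl->H->L'->F->R'->E->plug->E
Char 3 ('C'): step: R->3, L=2; C->plug->C->R->A->L->A->refl->D->L'->H->R'->B->plug->B
Char 4 ('B'): step: R->4, L=2; B->plug->B->R->H->L->D->refl->A->L'->A->R'->G->plug->G
Char 5 ('A'): step: R->5, L=2; A->plug->H->R->F->L->H->refl->G->L'->B->R'->G->plug->G
Char 6 ('G'): step: R->6, L=2; G->plug->G->R->E->L->E->refl->C->L'->C->R'->C->plug->C
Char 7 ('H'): step: R->7, L=2; H->plug->A->R->C->L->C->refl->E->L'->E->R'->G->plug->G
Char 8 ('C'): step: R->0, L->3 (L advanced); C->plug->C->R->E->L->G->refl->H->L'->H->R'->G->plug->G
Char 9 ('A'): step: R->1, L=3; A->plug->H->R->H->L->H->refl->G->L'->E->R'->A->plug->H
Char 10 ('E'): step: R->2, L=3; E->plug->E->R->F->L->E->refl->C->L'->G->R'->G->plug->G

G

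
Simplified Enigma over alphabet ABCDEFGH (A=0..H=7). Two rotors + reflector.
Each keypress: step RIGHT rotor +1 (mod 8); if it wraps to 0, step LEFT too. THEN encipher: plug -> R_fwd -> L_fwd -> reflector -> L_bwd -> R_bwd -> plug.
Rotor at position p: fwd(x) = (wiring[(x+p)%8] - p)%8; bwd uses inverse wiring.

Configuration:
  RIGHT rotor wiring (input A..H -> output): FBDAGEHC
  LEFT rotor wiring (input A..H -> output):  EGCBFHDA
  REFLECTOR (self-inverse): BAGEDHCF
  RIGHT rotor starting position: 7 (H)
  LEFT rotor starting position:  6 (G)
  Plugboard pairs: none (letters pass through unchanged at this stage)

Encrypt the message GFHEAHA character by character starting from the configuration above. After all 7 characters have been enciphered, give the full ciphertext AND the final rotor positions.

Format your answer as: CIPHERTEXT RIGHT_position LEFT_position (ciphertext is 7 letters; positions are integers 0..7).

Char 1 ('G'): step: R->0, L->7 (L advanced); G->plug->G->R->H->L->E->refl->D->L'->D->R'->C->plug->C
Char 2 ('F'): step: R->1, L=7; F->plug->F->R->G->L->A->refl->B->L'->A->R'->A->plug->A
Char 3 ('H'): step: R->2, L=7; H->plug->H->R->H->L->E->refl->D->L'->D->R'->G->plug->G
Char 4 ('E'): step: R->3, L=7; E->plug->E->R->H->L->E->refl->D->L'->D->R'->B->plug->B
Char 5 ('A'): step: R->4, L=7; A->plug->A->R->C->L->H->refl->F->L'->B->R'->E->plug->E
Char 6 ('H'): step: R->5, L=7; H->plug->H->R->B->L->F->refl->H->L'->C->R'->B->plug->B
Char 7 ('A'): step: R->6, L=7; A->plug->A->R->B->L->F->refl->H->L'->C->R'->F->plug->F
Final: ciphertext=CAGBEBF, RIGHT=6, LEFT=7

Answer: CAGBEBF 6 7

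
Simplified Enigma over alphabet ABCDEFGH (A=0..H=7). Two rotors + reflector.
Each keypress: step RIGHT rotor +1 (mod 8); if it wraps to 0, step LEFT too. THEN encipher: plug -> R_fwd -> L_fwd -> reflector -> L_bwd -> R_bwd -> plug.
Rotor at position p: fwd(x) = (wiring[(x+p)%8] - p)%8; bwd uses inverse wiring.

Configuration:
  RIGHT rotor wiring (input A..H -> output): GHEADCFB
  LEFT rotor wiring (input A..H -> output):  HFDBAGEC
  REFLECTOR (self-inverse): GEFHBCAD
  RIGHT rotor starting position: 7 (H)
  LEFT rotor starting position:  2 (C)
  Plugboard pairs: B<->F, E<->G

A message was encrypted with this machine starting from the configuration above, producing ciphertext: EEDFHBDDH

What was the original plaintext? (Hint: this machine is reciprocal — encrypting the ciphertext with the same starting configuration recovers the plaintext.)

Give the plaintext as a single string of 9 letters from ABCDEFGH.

Char 1 ('E'): step: R->0, L->3 (L advanced); E->plug->G->R->F->L->E->refl->B->L'->D->R'->E->plug->G
Char 2 ('E'): step: R->1, L=3; E->plug->G->R->A->L->G->refl->A->L'->H->R'->C->plug->C
Char 3 ('D'): step: R->2, L=3; D->plug->D->R->A->L->G->refl->A->L'->H->R'->F->plug->B
Char 4 ('F'): step: R->3, L=3; F->plug->B->R->A->L->G->refl->A->L'->H->R'->C->plug->C
Char 5 ('H'): step: R->4, L=3; H->plug->H->R->E->L->H->refl->D->L'->C->R'->E->plug->G
Char 6 ('B'): step: R->5, L=3; B->plug->F->R->H->L->A->refl->G->L'->A->R'->B->plug->F
Char 7 ('D'): step: R->6, L=3; D->plug->D->R->B->L->F->refl->C->L'->G->R'->E->plug->G
Char 8 ('D'): step: R->7, L=3; D->plug->D->R->F->L->E->refl->B->L'->D->R'->G->plug->E
Char 9 ('H'): step: R->0, L->4 (L advanced); H->plug->H->R->B->L->C->refl->F->L'->H->R'->B->plug->F

Answer: GCBCGFGEF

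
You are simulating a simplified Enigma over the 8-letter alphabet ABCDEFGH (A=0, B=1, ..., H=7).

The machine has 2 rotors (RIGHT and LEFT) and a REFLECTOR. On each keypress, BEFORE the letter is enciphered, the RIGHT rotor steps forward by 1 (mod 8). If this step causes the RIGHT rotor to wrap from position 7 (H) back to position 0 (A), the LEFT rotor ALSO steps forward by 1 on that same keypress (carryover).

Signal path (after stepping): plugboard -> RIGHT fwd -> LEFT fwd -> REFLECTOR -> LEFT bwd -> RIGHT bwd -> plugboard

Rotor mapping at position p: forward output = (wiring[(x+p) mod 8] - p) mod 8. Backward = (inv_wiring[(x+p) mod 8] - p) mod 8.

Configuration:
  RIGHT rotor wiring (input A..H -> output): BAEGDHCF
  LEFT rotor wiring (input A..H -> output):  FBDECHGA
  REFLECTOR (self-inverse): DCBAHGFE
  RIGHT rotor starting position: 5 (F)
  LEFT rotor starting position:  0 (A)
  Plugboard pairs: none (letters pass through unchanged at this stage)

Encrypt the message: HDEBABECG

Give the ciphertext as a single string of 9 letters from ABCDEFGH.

Char 1 ('H'): step: R->6, L=0; H->plug->H->R->B->L->B->refl->C->L'->E->R'->A->plug->A
Char 2 ('D'): step: R->7, L=0; D->plug->D->R->F->L->H->refl->E->L'->D->R'->H->plug->H
Char 3 ('E'): step: R->0, L->1 (L advanced); E->plug->E->R->D->L->B->refl->C->L'->B->R'->A->plug->A
Char 4 ('B'): step: R->1, L=1; B->plug->B->R->D->L->B->refl->C->L'->B->R'->F->plug->F
Char 5 ('A'): step: R->2, L=1; A->plug->A->R->C->L->D->refl->A->L'->A->R'->E->plug->E
Char 6 ('B'): step: R->3, L=1; B->plug->B->R->A->L->A->refl->D->L'->C->R'->E->plug->E
Char 7 ('E'): step: R->4, L=1; E->plug->E->R->F->L->F->refl->G->L'->E->R'->F->plug->F
Char 8 ('C'): step: R->5, L=1; C->plug->C->R->A->L->A->refl->D->L'->C->R'->A->plug->A
Char 9 ('G'): step: R->6, L=1; G->plug->G->R->F->L->F->refl->G->L'->E->R'->A->plug->A

Answer: AHAFEEFAA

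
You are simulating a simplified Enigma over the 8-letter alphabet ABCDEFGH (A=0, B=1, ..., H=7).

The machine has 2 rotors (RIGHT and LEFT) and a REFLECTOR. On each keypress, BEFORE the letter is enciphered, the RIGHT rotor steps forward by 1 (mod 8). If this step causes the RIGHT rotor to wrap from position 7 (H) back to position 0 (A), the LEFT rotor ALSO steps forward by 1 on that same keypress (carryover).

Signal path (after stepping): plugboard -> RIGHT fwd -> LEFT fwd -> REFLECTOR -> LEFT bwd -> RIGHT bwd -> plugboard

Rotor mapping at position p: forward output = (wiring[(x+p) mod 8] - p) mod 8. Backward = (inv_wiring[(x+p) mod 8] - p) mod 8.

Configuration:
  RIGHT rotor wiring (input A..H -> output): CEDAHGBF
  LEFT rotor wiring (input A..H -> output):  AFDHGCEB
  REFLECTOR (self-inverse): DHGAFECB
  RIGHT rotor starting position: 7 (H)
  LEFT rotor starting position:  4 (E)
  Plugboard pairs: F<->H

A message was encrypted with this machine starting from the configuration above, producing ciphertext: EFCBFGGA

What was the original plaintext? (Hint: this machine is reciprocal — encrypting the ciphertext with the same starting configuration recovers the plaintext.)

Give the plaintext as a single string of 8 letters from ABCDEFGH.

Char 1 ('E'): step: R->0, L->5 (L advanced); E->plug->E->R->H->L->B->refl->H->L'->B->R'->G->plug->G
Char 2 ('F'): step: R->1, L=5; F->plug->H->R->B->L->H->refl->B->L'->H->R'->C->plug->C
Char 3 ('C'): step: R->2, L=5; C->plug->C->R->F->L->G->refl->C->L'->G->R'->B->plug->B
Char 4 ('B'): step: R->3, L=5; B->plug->B->R->E->L->A->refl->D->L'->D->R'->C->plug->C
Char 5 ('F'): step: R->4, L=5; F->plug->H->R->E->L->A->refl->D->L'->D->R'->A->plug->A
Char 6 ('G'): step: R->5, L=5; G->plug->G->R->D->L->D->refl->A->L'->E->R'->B->plug->B
Char 7 ('G'): step: R->6, L=5; G->plug->G->R->B->L->H->refl->B->L'->H->R'->B->plug->B
Char 8 ('A'): step: R->7, L=5; A->plug->A->R->G->L->C->refl->G->L'->F->R'->C->plug->C

Answer: GCBCABBC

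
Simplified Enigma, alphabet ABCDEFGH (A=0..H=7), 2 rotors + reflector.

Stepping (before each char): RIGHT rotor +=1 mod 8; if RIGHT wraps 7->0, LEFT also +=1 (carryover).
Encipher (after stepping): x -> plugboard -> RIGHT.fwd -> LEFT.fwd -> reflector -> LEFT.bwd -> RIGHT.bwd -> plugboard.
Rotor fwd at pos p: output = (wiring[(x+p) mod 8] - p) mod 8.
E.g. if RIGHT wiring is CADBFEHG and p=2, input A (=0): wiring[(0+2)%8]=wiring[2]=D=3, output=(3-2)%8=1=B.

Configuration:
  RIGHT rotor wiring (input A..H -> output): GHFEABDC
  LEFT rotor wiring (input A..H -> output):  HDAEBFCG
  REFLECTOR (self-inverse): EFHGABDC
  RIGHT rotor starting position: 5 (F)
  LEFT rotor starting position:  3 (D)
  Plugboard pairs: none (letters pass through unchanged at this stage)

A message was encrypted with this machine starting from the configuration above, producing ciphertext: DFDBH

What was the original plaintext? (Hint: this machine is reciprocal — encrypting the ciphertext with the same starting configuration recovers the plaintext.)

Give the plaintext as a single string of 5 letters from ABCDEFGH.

Char 1 ('D'): step: R->6, L=3; D->plug->D->R->B->L->G->refl->D->L'->E->R'->B->plug->B
Char 2 ('F'): step: R->7, L=3; F->plug->F->R->B->L->G->refl->D->L'->E->R'->H->plug->H
Char 3 ('D'): step: R->0, L->4 (L advanced); D->plug->D->R->E->L->D->refl->G->L'->C->R'->H->plug->H
Char 4 ('B'): step: R->1, L=4; B->plug->B->R->E->L->D->refl->G->L'->C->R'->F->plug->F
Char 5 ('H'): step: R->2, L=4; H->plug->H->R->F->L->H->refl->C->L'->D->R'->A->plug->A

Answer: BHHFA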